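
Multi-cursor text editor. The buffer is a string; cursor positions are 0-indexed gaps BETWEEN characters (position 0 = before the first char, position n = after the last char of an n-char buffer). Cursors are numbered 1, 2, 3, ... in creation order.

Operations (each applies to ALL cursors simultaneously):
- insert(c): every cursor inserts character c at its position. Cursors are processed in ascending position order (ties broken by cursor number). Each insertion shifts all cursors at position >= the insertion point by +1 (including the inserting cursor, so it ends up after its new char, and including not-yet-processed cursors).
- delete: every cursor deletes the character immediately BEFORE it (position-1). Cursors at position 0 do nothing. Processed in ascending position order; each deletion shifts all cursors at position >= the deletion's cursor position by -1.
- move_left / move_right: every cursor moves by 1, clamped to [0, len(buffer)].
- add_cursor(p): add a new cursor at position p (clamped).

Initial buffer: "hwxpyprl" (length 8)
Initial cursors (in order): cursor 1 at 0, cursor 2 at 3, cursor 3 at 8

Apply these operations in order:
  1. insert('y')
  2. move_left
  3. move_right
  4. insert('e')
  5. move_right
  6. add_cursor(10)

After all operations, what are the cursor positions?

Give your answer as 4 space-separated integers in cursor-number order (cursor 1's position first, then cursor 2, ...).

After op 1 (insert('y')): buffer="yhwxypyprly" (len 11), cursors c1@1 c2@5 c3@11, authorship 1...2.....3
After op 2 (move_left): buffer="yhwxypyprly" (len 11), cursors c1@0 c2@4 c3@10, authorship 1...2.....3
After op 3 (move_right): buffer="yhwxypyprly" (len 11), cursors c1@1 c2@5 c3@11, authorship 1...2.....3
After op 4 (insert('e')): buffer="yehwxyepyprlye" (len 14), cursors c1@2 c2@7 c3@14, authorship 11...22.....33
After op 5 (move_right): buffer="yehwxyepyprlye" (len 14), cursors c1@3 c2@8 c3@14, authorship 11...22.....33
After op 6 (add_cursor(10)): buffer="yehwxyepyprlye" (len 14), cursors c1@3 c2@8 c4@10 c3@14, authorship 11...22.....33

Answer: 3 8 14 10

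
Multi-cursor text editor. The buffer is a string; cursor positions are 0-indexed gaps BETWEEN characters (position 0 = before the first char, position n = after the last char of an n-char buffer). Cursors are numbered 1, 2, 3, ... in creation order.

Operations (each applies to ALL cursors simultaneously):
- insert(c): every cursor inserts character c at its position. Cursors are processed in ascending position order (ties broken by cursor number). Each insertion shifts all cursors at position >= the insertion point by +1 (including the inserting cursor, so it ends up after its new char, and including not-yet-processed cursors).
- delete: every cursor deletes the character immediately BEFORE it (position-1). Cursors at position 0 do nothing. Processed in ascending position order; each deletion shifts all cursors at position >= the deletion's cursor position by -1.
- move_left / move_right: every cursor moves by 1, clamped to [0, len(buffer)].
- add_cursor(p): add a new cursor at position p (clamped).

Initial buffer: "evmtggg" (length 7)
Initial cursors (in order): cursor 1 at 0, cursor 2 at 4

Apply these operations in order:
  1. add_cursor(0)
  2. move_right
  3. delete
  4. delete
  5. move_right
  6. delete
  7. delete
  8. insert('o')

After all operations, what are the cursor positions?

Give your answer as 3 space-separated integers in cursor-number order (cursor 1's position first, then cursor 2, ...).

Answer: 3 3 3

Derivation:
After op 1 (add_cursor(0)): buffer="evmtggg" (len 7), cursors c1@0 c3@0 c2@4, authorship .......
After op 2 (move_right): buffer="evmtggg" (len 7), cursors c1@1 c3@1 c2@5, authorship .......
After op 3 (delete): buffer="vmtgg" (len 5), cursors c1@0 c3@0 c2@3, authorship .....
After op 4 (delete): buffer="vmgg" (len 4), cursors c1@0 c3@0 c2@2, authorship ....
After op 5 (move_right): buffer="vmgg" (len 4), cursors c1@1 c3@1 c2@3, authorship ....
After op 6 (delete): buffer="mg" (len 2), cursors c1@0 c3@0 c2@1, authorship ..
After op 7 (delete): buffer="g" (len 1), cursors c1@0 c2@0 c3@0, authorship .
After op 8 (insert('o')): buffer="ooog" (len 4), cursors c1@3 c2@3 c3@3, authorship 123.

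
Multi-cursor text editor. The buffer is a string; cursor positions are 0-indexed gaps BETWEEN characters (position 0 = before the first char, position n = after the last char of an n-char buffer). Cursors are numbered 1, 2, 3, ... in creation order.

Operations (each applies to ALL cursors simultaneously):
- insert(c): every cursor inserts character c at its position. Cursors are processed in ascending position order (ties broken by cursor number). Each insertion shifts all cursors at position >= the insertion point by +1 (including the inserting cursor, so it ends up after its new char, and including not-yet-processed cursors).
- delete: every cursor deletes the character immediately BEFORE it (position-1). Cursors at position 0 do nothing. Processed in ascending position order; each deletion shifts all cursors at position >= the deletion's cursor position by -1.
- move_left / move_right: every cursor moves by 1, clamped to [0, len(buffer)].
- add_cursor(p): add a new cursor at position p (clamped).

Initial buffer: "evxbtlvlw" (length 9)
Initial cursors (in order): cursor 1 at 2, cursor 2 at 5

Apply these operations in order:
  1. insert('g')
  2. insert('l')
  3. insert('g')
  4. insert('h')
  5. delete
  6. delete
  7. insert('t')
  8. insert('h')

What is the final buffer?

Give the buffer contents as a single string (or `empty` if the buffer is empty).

Answer: evglthxbtglthlvlw

Derivation:
After op 1 (insert('g')): buffer="evgxbtglvlw" (len 11), cursors c1@3 c2@7, authorship ..1...2....
After op 2 (insert('l')): buffer="evglxbtgllvlw" (len 13), cursors c1@4 c2@9, authorship ..11...22....
After op 3 (insert('g')): buffer="evglgxbtglglvlw" (len 15), cursors c1@5 c2@11, authorship ..111...222....
After op 4 (insert('h')): buffer="evglghxbtglghlvlw" (len 17), cursors c1@6 c2@13, authorship ..1111...2222....
After op 5 (delete): buffer="evglgxbtglglvlw" (len 15), cursors c1@5 c2@11, authorship ..111...222....
After op 6 (delete): buffer="evglxbtgllvlw" (len 13), cursors c1@4 c2@9, authorship ..11...22....
After op 7 (insert('t')): buffer="evgltxbtgltlvlw" (len 15), cursors c1@5 c2@11, authorship ..111...222....
After op 8 (insert('h')): buffer="evglthxbtglthlvlw" (len 17), cursors c1@6 c2@13, authorship ..1111...2222....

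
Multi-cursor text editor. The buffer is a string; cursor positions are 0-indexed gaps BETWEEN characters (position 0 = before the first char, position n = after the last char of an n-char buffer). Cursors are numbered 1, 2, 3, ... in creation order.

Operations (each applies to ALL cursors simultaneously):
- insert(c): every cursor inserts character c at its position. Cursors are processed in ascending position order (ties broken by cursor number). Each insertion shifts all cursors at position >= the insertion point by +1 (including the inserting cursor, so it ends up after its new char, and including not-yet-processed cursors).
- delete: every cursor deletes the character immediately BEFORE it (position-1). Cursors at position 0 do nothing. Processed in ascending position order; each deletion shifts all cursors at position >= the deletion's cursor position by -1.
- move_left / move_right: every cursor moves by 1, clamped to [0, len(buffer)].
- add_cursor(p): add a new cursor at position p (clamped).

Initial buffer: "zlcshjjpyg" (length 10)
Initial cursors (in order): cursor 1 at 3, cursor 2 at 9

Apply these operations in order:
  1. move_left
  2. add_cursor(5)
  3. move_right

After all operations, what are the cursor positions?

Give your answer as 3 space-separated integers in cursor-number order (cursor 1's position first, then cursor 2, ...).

After op 1 (move_left): buffer="zlcshjjpyg" (len 10), cursors c1@2 c2@8, authorship ..........
After op 2 (add_cursor(5)): buffer="zlcshjjpyg" (len 10), cursors c1@2 c3@5 c2@8, authorship ..........
After op 3 (move_right): buffer="zlcshjjpyg" (len 10), cursors c1@3 c3@6 c2@9, authorship ..........

Answer: 3 9 6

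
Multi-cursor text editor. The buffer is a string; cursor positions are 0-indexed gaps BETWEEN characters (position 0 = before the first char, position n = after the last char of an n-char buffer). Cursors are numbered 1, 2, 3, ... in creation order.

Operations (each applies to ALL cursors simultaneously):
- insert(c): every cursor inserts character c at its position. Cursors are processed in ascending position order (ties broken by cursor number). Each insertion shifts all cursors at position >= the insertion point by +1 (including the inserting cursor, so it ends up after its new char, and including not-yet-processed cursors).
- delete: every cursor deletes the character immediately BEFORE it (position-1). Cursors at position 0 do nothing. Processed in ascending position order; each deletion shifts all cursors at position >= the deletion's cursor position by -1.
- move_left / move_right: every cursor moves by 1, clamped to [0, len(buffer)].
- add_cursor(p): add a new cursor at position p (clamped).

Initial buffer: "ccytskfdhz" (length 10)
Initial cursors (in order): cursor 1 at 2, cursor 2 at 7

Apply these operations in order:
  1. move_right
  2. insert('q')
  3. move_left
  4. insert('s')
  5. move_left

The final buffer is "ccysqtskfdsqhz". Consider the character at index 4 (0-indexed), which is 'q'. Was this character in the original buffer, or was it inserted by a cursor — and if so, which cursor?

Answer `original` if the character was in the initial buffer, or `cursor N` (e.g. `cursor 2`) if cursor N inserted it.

After op 1 (move_right): buffer="ccytskfdhz" (len 10), cursors c1@3 c2@8, authorship ..........
After op 2 (insert('q')): buffer="ccyqtskfdqhz" (len 12), cursors c1@4 c2@10, authorship ...1.....2..
After op 3 (move_left): buffer="ccyqtskfdqhz" (len 12), cursors c1@3 c2@9, authorship ...1.....2..
After op 4 (insert('s')): buffer="ccysqtskfdsqhz" (len 14), cursors c1@4 c2@11, authorship ...11.....22..
After op 5 (move_left): buffer="ccysqtskfdsqhz" (len 14), cursors c1@3 c2@10, authorship ...11.....22..
Authorship (.=original, N=cursor N): . . . 1 1 . . . . . 2 2 . .
Index 4: author = 1

Answer: cursor 1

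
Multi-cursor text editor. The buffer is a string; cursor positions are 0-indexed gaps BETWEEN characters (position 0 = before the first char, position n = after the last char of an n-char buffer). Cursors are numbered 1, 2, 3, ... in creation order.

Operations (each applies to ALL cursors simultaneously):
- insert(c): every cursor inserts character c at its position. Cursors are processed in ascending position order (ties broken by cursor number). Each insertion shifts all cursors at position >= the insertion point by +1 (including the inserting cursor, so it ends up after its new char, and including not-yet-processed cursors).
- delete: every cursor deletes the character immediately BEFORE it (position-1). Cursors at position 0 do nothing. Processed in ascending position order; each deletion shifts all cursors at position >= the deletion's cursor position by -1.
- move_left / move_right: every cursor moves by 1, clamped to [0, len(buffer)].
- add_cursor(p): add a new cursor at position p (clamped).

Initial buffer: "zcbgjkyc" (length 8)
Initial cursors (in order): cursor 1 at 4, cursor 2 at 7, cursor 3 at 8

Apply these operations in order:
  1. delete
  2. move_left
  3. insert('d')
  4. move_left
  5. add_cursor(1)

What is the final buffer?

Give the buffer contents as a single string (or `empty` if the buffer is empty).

Answer: zcdbjddk

Derivation:
After op 1 (delete): buffer="zcbjk" (len 5), cursors c1@3 c2@5 c3@5, authorship .....
After op 2 (move_left): buffer="zcbjk" (len 5), cursors c1@2 c2@4 c3@4, authorship .....
After op 3 (insert('d')): buffer="zcdbjddk" (len 8), cursors c1@3 c2@7 c3@7, authorship ..1..23.
After op 4 (move_left): buffer="zcdbjddk" (len 8), cursors c1@2 c2@6 c3@6, authorship ..1..23.
After op 5 (add_cursor(1)): buffer="zcdbjddk" (len 8), cursors c4@1 c1@2 c2@6 c3@6, authorship ..1..23.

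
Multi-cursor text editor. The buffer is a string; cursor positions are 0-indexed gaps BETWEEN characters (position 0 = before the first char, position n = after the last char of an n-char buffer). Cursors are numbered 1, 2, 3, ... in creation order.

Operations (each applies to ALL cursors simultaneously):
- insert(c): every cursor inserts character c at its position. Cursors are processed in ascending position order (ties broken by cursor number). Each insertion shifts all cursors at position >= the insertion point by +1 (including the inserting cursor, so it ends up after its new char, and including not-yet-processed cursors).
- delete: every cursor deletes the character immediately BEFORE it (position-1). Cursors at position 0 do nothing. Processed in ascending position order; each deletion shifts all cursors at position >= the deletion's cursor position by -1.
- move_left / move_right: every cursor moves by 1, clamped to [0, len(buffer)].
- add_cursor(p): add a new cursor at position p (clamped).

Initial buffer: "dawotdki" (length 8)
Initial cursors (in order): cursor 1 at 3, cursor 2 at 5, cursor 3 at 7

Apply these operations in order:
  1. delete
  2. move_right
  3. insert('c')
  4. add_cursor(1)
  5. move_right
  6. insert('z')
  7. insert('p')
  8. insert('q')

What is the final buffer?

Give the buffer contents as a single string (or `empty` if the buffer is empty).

After op 1 (delete): buffer="daodi" (len 5), cursors c1@2 c2@3 c3@4, authorship .....
After op 2 (move_right): buffer="daodi" (len 5), cursors c1@3 c2@4 c3@5, authorship .....
After op 3 (insert('c')): buffer="daocdcic" (len 8), cursors c1@4 c2@6 c3@8, authorship ...1.2.3
After op 4 (add_cursor(1)): buffer="daocdcic" (len 8), cursors c4@1 c1@4 c2@6 c3@8, authorship ...1.2.3
After op 5 (move_right): buffer="daocdcic" (len 8), cursors c4@2 c1@5 c2@7 c3@8, authorship ...1.2.3
After op 6 (insert('z')): buffer="dazocdzcizcz" (len 12), cursors c4@3 c1@7 c2@10 c3@12, authorship ..4.1.12.233
After op 7 (insert('p')): buffer="dazpocdzpcizpczp" (len 16), cursors c4@4 c1@9 c2@13 c3@16, authorship ..44.1.112.22333
After op 8 (insert('q')): buffer="dazpqocdzpqcizpqczpq" (len 20), cursors c4@5 c1@11 c2@16 c3@20, authorship ..444.1.1112.2223333

Answer: dazpqocdzpqcizpqczpq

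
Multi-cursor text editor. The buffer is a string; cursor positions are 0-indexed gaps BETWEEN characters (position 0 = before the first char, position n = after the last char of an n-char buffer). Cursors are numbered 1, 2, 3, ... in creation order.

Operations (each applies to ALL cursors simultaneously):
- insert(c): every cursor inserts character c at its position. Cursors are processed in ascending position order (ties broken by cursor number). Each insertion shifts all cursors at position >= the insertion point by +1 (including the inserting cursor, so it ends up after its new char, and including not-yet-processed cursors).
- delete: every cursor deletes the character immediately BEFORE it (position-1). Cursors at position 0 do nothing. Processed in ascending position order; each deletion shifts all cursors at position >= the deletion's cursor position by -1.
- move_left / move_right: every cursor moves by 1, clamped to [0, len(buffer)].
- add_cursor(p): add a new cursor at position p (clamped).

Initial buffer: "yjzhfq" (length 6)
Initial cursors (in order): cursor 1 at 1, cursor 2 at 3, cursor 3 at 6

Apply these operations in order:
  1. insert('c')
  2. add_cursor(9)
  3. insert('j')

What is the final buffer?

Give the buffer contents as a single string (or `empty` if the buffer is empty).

Answer: ycjjzcjhfqcjj

Derivation:
After op 1 (insert('c')): buffer="ycjzchfqc" (len 9), cursors c1@2 c2@5 c3@9, authorship .1..2...3
After op 2 (add_cursor(9)): buffer="ycjzchfqc" (len 9), cursors c1@2 c2@5 c3@9 c4@9, authorship .1..2...3
After op 3 (insert('j')): buffer="ycjjzcjhfqcjj" (len 13), cursors c1@3 c2@7 c3@13 c4@13, authorship .11..22...334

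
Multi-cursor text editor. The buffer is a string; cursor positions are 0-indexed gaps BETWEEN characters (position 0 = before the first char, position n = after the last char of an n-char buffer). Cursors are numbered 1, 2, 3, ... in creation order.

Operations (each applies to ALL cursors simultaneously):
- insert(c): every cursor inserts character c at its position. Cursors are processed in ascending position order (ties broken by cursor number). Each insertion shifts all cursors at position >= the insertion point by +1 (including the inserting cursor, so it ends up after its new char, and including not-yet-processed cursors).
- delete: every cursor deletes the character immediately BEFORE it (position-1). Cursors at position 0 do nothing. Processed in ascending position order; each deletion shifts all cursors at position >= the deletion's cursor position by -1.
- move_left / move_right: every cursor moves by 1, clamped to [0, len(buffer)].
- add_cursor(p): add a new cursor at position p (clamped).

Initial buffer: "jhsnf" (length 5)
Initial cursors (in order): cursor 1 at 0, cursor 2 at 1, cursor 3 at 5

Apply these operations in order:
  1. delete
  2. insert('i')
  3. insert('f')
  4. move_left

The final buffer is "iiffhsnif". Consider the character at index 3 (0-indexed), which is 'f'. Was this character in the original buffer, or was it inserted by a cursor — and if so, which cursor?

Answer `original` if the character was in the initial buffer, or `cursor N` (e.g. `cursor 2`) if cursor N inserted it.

Answer: cursor 2

Derivation:
After op 1 (delete): buffer="hsn" (len 3), cursors c1@0 c2@0 c3@3, authorship ...
After op 2 (insert('i')): buffer="iihsni" (len 6), cursors c1@2 c2@2 c3@6, authorship 12...3
After op 3 (insert('f')): buffer="iiffhsnif" (len 9), cursors c1@4 c2@4 c3@9, authorship 1212...33
After op 4 (move_left): buffer="iiffhsnif" (len 9), cursors c1@3 c2@3 c3@8, authorship 1212...33
Authorship (.=original, N=cursor N): 1 2 1 2 . . . 3 3
Index 3: author = 2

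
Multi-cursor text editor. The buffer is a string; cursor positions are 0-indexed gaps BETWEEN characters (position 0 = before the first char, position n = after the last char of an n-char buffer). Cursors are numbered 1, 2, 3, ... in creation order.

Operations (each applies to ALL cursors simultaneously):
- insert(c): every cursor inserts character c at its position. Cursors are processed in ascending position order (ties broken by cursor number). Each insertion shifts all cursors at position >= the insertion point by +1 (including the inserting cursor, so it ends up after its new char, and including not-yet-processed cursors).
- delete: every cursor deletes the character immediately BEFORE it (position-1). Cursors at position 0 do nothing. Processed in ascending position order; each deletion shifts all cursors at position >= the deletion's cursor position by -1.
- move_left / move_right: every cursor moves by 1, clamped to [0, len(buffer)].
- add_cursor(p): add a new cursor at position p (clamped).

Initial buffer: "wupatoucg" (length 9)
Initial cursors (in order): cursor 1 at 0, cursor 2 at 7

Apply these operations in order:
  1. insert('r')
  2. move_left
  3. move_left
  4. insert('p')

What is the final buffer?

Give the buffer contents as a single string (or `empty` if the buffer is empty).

After op 1 (insert('r')): buffer="rwupatourcg" (len 11), cursors c1@1 c2@9, authorship 1.......2..
After op 2 (move_left): buffer="rwupatourcg" (len 11), cursors c1@0 c2@8, authorship 1.......2..
After op 3 (move_left): buffer="rwupatourcg" (len 11), cursors c1@0 c2@7, authorship 1.......2..
After op 4 (insert('p')): buffer="prwupatopurcg" (len 13), cursors c1@1 c2@9, authorship 11......2.2..

Answer: prwupatopurcg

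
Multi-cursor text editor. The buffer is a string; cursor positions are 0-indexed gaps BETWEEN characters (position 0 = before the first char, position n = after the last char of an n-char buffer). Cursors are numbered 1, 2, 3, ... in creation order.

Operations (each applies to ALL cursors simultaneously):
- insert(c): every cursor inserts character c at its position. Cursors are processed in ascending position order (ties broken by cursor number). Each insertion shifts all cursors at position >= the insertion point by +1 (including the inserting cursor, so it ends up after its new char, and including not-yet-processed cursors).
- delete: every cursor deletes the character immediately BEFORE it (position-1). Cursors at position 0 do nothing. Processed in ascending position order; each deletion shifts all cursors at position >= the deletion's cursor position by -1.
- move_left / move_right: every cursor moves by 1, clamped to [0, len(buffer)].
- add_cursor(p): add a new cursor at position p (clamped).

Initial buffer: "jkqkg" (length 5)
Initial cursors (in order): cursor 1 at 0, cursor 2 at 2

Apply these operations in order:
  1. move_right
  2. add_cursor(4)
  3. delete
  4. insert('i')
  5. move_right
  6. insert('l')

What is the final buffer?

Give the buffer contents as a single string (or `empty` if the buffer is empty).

Answer: ikliigll

Derivation:
After op 1 (move_right): buffer="jkqkg" (len 5), cursors c1@1 c2@3, authorship .....
After op 2 (add_cursor(4)): buffer="jkqkg" (len 5), cursors c1@1 c2@3 c3@4, authorship .....
After op 3 (delete): buffer="kg" (len 2), cursors c1@0 c2@1 c3@1, authorship ..
After op 4 (insert('i')): buffer="ikiig" (len 5), cursors c1@1 c2@4 c3@4, authorship 1.23.
After op 5 (move_right): buffer="ikiig" (len 5), cursors c1@2 c2@5 c3@5, authorship 1.23.
After op 6 (insert('l')): buffer="ikliigll" (len 8), cursors c1@3 c2@8 c3@8, authorship 1.123.23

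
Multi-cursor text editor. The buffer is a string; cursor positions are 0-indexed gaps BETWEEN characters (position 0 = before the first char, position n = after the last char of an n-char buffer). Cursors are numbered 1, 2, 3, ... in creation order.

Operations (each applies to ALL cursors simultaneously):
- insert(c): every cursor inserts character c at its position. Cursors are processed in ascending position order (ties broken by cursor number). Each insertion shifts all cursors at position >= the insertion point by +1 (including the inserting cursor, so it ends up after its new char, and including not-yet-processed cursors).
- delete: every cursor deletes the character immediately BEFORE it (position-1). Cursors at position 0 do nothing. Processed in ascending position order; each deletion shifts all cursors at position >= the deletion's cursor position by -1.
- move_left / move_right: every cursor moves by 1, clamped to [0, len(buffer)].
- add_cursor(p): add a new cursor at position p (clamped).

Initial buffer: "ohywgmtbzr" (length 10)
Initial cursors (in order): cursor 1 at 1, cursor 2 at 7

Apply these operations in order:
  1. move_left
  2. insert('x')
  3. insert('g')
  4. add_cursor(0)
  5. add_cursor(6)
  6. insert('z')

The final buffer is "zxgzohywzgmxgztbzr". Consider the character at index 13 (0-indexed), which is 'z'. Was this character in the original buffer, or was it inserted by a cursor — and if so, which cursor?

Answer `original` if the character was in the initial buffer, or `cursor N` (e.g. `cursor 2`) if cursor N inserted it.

Answer: cursor 2

Derivation:
After op 1 (move_left): buffer="ohywgmtbzr" (len 10), cursors c1@0 c2@6, authorship ..........
After op 2 (insert('x')): buffer="xohywgmxtbzr" (len 12), cursors c1@1 c2@8, authorship 1......2....
After op 3 (insert('g')): buffer="xgohywgmxgtbzr" (len 14), cursors c1@2 c2@10, authorship 11......22....
After op 4 (add_cursor(0)): buffer="xgohywgmxgtbzr" (len 14), cursors c3@0 c1@2 c2@10, authorship 11......22....
After op 5 (add_cursor(6)): buffer="xgohywgmxgtbzr" (len 14), cursors c3@0 c1@2 c4@6 c2@10, authorship 11......22....
After op 6 (insert('z')): buffer="zxgzohywzgmxgztbzr" (len 18), cursors c3@1 c1@4 c4@9 c2@14, authorship 3111....4..222....
Authorship (.=original, N=cursor N): 3 1 1 1 . . . . 4 . . 2 2 2 . . . .
Index 13: author = 2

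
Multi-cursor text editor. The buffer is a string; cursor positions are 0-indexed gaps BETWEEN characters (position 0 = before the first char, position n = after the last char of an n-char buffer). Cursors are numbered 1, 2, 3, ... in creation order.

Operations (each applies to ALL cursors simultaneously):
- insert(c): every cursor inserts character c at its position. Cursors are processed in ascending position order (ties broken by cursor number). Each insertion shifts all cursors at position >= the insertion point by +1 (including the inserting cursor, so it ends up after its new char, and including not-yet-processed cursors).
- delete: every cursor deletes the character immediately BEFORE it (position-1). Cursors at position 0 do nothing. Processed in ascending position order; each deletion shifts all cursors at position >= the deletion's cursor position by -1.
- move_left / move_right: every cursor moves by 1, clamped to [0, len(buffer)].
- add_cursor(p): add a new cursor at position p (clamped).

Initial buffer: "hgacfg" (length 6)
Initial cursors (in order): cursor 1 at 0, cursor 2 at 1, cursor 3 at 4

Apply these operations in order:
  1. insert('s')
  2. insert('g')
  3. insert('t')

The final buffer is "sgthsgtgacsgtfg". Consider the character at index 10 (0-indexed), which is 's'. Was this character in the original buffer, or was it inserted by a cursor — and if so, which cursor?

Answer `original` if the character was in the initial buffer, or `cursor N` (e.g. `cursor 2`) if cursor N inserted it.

After op 1 (insert('s')): buffer="shsgacsfg" (len 9), cursors c1@1 c2@3 c3@7, authorship 1.2...3..
After op 2 (insert('g')): buffer="sghsggacsgfg" (len 12), cursors c1@2 c2@5 c3@10, authorship 11.22...33..
After op 3 (insert('t')): buffer="sgthsgtgacsgtfg" (len 15), cursors c1@3 c2@7 c3@13, authorship 111.222...333..
Authorship (.=original, N=cursor N): 1 1 1 . 2 2 2 . . . 3 3 3 . .
Index 10: author = 3

Answer: cursor 3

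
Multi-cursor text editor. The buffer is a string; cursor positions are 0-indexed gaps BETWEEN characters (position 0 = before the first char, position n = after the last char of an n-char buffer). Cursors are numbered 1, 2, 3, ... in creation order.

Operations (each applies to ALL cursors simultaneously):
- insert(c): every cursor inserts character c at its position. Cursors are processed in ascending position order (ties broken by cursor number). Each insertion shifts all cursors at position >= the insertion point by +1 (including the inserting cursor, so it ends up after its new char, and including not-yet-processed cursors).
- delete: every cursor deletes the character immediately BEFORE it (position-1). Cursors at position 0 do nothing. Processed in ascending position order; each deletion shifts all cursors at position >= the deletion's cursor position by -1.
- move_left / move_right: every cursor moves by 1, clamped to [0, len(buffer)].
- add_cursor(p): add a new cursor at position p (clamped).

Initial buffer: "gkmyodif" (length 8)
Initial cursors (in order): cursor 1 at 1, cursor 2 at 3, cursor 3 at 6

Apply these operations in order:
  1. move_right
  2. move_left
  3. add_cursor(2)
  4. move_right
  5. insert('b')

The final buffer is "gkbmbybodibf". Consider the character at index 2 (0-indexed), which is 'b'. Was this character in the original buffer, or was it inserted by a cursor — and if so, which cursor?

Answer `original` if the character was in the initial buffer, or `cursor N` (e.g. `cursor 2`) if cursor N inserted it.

Answer: cursor 1

Derivation:
After op 1 (move_right): buffer="gkmyodif" (len 8), cursors c1@2 c2@4 c3@7, authorship ........
After op 2 (move_left): buffer="gkmyodif" (len 8), cursors c1@1 c2@3 c3@6, authorship ........
After op 3 (add_cursor(2)): buffer="gkmyodif" (len 8), cursors c1@1 c4@2 c2@3 c3@6, authorship ........
After op 4 (move_right): buffer="gkmyodif" (len 8), cursors c1@2 c4@3 c2@4 c3@7, authorship ........
After op 5 (insert('b')): buffer="gkbmbybodibf" (len 12), cursors c1@3 c4@5 c2@7 c3@11, authorship ..1.4.2...3.
Authorship (.=original, N=cursor N): . . 1 . 4 . 2 . . . 3 .
Index 2: author = 1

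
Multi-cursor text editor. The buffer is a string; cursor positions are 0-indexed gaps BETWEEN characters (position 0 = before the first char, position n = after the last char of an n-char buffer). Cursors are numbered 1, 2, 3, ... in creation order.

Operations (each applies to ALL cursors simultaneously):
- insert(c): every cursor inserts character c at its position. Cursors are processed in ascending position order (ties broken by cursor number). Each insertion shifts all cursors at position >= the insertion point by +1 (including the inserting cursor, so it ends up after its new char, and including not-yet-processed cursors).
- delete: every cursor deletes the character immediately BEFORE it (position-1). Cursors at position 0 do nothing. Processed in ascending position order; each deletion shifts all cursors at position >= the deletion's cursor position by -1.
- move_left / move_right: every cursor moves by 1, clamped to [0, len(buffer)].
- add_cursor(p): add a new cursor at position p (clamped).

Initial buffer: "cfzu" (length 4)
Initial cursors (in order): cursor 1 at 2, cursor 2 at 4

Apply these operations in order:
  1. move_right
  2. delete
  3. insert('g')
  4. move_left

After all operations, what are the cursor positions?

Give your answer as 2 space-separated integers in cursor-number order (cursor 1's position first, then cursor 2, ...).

Answer: 3 3

Derivation:
After op 1 (move_right): buffer="cfzu" (len 4), cursors c1@3 c2@4, authorship ....
After op 2 (delete): buffer="cf" (len 2), cursors c1@2 c2@2, authorship ..
After op 3 (insert('g')): buffer="cfgg" (len 4), cursors c1@4 c2@4, authorship ..12
After op 4 (move_left): buffer="cfgg" (len 4), cursors c1@3 c2@3, authorship ..12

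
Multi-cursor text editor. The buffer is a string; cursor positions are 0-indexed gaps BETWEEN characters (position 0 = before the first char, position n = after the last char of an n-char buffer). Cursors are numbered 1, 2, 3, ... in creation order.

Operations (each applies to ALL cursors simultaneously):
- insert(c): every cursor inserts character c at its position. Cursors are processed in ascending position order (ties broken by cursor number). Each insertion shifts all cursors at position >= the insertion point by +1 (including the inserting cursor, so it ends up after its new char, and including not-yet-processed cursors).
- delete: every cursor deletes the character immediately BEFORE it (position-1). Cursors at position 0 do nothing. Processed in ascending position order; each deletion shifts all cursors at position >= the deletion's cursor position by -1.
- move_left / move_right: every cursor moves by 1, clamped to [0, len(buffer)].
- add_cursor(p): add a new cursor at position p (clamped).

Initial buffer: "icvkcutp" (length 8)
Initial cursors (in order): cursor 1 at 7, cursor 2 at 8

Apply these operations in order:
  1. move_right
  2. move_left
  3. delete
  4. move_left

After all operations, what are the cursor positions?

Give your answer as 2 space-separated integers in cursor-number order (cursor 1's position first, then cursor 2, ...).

Answer: 4 4

Derivation:
After op 1 (move_right): buffer="icvkcutp" (len 8), cursors c1@8 c2@8, authorship ........
After op 2 (move_left): buffer="icvkcutp" (len 8), cursors c1@7 c2@7, authorship ........
After op 3 (delete): buffer="icvkcp" (len 6), cursors c1@5 c2@5, authorship ......
After op 4 (move_left): buffer="icvkcp" (len 6), cursors c1@4 c2@4, authorship ......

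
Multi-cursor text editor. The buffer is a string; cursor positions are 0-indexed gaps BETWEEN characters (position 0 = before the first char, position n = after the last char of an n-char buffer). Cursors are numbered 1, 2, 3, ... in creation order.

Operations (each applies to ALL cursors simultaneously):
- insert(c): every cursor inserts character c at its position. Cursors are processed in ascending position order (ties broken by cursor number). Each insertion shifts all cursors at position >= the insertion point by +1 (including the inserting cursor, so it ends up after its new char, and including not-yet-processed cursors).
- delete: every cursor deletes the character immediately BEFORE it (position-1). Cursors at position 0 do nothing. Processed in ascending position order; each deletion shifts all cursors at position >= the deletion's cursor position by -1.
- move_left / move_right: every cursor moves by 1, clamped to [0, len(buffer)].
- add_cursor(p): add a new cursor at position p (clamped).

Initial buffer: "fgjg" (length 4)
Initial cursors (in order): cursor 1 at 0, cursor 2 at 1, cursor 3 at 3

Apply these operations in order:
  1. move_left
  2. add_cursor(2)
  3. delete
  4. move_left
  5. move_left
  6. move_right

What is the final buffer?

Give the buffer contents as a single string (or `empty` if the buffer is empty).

Answer: jg

Derivation:
After op 1 (move_left): buffer="fgjg" (len 4), cursors c1@0 c2@0 c3@2, authorship ....
After op 2 (add_cursor(2)): buffer="fgjg" (len 4), cursors c1@0 c2@0 c3@2 c4@2, authorship ....
After op 3 (delete): buffer="jg" (len 2), cursors c1@0 c2@0 c3@0 c4@0, authorship ..
After op 4 (move_left): buffer="jg" (len 2), cursors c1@0 c2@0 c3@0 c4@0, authorship ..
After op 5 (move_left): buffer="jg" (len 2), cursors c1@0 c2@0 c3@0 c4@0, authorship ..
After op 6 (move_right): buffer="jg" (len 2), cursors c1@1 c2@1 c3@1 c4@1, authorship ..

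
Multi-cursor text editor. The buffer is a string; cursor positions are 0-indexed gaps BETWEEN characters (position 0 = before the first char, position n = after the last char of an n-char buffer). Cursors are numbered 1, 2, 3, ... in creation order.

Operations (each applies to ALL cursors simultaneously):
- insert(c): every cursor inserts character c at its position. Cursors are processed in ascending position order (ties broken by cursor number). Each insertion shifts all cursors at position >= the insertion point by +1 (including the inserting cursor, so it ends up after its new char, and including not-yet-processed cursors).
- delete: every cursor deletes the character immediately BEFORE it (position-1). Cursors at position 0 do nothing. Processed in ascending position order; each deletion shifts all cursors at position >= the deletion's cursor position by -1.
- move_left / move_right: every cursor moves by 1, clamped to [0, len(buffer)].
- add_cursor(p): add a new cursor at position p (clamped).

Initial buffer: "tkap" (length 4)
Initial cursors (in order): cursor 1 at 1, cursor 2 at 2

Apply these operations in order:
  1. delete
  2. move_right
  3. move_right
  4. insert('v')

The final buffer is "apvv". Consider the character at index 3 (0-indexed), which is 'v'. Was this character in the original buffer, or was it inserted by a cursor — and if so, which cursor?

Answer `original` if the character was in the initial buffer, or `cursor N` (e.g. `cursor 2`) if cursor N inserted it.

After op 1 (delete): buffer="ap" (len 2), cursors c1@0 c2@0, authorship ..
After op 2 (move_right): buffer="ap" (len 2), cursors c1@1 c2@1, authorship ..
After op 3 (move_right): buffer="ap" (len 2), cursors c1@2 c2@2, authorship ..
After op 4 (insert('v')): buffer="apvv" (len 4), cursors c1@4 c2@4, authorship ..12
Authorship (.=original, N=cursor N): . . 1 2
Index 3: author = 2

Answer: cursor 2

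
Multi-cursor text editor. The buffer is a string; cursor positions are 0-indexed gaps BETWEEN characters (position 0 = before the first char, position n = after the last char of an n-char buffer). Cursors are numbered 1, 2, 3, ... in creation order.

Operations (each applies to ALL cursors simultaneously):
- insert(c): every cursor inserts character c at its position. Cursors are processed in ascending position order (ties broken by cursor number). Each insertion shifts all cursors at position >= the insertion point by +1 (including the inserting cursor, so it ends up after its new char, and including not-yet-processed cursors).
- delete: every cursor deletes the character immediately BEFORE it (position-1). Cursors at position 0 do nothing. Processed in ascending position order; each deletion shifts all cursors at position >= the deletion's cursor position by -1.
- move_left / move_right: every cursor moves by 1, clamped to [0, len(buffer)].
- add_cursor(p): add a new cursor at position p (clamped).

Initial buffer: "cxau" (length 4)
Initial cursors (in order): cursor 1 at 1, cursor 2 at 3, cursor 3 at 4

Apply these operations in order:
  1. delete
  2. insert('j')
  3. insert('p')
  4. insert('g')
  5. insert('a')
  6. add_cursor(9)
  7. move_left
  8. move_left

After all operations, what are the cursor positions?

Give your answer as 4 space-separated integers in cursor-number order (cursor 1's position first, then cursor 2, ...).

After op 1 (delete): buffer="x" (len 1), cursors c1@0 c2@1 c3@1, authorship .
After op 2 (insert('j')): buffer="jxjj" (len 4), cursors c1@1 c2@4 c3@4, authorship 1.23
After op 3 (insert('p')): buffer="jpxjjpp" (len 7), cursors c1@2 c2@7 c3@7, authorship 11.2323
After op 4 (insert('g')): buffer="jpgxjjppgg" (len 10), cursors c1@3 c2@10 c3@10, authorship 111.232323
After op 5 (insert('a')): buffer="jpgaxjjppggaa" (len 13), cursors c1@4 c2@13 c3@13, authorship 1111.23232323
After op 6 (add_cursor(9)): buffer="jpgaxjjppggaa" (len 13), cursors c1@4 c4@9 c2@13 c3@13, authorship 1111.23232323
After op 7 (move_left): buffer="jpgaxjjppggaa" (len 13), cursors c1@3 c4@8 c2@12 c3@12, authorship 1111.23232323
After op 8 (move_left): buffer="jpgaxjjppggaa" (len 13), cursors c1@2 c4@7 c2@11 c3@11, authorship 1111.23232323

Answer: 2 11 11 7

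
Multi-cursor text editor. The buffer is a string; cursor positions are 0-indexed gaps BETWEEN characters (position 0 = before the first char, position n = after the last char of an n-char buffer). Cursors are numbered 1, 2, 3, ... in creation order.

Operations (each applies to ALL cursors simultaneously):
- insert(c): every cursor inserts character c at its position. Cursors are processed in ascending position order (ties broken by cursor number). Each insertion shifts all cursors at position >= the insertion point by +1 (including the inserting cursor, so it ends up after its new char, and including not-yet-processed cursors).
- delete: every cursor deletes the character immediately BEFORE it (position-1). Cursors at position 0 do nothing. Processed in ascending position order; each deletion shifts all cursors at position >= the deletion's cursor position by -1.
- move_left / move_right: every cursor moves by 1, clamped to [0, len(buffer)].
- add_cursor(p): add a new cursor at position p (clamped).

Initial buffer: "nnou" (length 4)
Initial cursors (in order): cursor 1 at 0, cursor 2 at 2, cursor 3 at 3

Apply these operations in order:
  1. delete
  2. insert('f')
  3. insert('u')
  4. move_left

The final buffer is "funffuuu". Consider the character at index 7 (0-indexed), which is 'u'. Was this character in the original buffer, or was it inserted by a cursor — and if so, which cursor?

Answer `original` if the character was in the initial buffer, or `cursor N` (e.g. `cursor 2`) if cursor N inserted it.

Answer: original

Derivation:
After op 1 (delete): buffer="nu" (len 2), cursors c1@0 c2@1 c3@1, authorship ..
After op 2 (insert('f')): buffer="fnffu" (len 5), cursors c1@1 c2@4 c3@4, authorship 1.23.
After op 3 (insert('u')): buffer="funffuuu" (len 8), cursors c1@2 c2@7 c3@7, authorship 11.2323.
After op 4 (move_left): buffer="funffuuu" (len 8), cursors c1@1 c2@6 c3@6, authorship 11.2323.
Authorship (.=original, N=cursor N): 1 1 . 2 3 2 3 .
Index 7: author = original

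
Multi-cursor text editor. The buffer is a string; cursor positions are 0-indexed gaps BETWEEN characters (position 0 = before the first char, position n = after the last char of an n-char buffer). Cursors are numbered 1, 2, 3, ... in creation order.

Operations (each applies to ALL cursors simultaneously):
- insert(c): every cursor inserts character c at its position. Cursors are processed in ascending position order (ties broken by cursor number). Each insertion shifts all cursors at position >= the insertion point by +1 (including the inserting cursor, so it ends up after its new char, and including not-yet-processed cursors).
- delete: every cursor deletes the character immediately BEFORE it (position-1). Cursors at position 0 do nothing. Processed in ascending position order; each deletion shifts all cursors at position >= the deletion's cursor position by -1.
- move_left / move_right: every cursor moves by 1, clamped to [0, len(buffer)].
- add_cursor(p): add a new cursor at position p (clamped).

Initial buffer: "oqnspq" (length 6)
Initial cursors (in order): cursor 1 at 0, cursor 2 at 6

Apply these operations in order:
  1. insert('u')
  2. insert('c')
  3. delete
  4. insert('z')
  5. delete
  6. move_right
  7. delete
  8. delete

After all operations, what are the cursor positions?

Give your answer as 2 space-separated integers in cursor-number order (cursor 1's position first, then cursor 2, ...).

After op 1 (insert('u')): buffer="uoqnspqu" (len 8), cursors c1@1 c2@8, authorship 1......2
After op 2 (insert('c')): buffer="ucoqnspquc" (len 10), cursors c1@2 c2@10, authorship 11......22
After op 3 (delete): buffer="uoqnspqu" (len 8), cursors c1@1 c2@8, authorship 1......2
After op 4 (insert('z')): buffer="uzoqnspquz" (len 10), cursors c1@2 c2@10, authorship 11......22
After op 5 (delete): buffer="uoqnspqu" (len 8), cursors c1@1 c2@8, authorship 1......2
After op 6 (move_right): buffer="uoqnspqu" (len 8), cursors c1@2 c2@8, authorship 1......2
After op 7 (delete): buffer="uqnspq" (len 6), cursors c1@1 c2@6, authorship 1.....
After op 8 (delete): buffer="qnsp" (len 4), cursors c1@0 c2@4, authorship ....

Answer: 0 4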